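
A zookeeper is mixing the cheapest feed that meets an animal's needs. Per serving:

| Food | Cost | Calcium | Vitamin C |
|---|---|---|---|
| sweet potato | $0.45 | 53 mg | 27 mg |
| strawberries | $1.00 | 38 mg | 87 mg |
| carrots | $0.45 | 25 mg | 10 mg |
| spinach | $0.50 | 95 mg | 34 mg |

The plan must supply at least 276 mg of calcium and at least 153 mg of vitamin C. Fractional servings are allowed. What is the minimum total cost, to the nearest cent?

Check every corner: each single food scaled to meet both minima, and each pair solved so both constraints bind.
sweet potato only: max(276/53, 153/27) = 5.667 servings → $2.55.
strawberries only: max(276/38, 153/87) = 7.263 servings → $7.26.
carrots only: max(276/25, 153/10) = 15.3 servings → $6.88.
spinach only: max(276/95, 153/34) = 4.5 servings → $2.25.
sweet potato + strawberries with both tight: 5.076 servings and 0.1833 servings → $2.47.
sweet potato + carrots with both targets exact would need a negative amount; discard.
sweet potato + spinach: the both-tight solution has a negative serving — not a feasible corner.
strawberries + carrots with both tight: 0.5933 servings and 10.14 servings → $5.16.
strawberries + spinach with both tight: 0.7387 servings and 2.61 servings → $2.04.
carrots + spinach: the both-tight solution has a negative serving — not a feasible corner.
The minimum over all feasible corners is $2.04.

$2.04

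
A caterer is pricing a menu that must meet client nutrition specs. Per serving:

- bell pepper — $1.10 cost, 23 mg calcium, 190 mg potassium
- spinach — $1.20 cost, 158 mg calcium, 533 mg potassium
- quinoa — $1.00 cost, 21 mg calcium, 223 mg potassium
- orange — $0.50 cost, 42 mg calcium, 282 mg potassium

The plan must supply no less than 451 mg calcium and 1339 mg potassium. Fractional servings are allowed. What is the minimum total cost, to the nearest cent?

Check every corner: each single food scaled to meet both minima, and each pair solved so both constraints bind.
bell pepper only: max(451/23, 1339/190) = 19.61 servings → $21.57.
spinach only: max(451/158, 1339/533) = 2.854 servings → $3.43.
quinoa only: max(451/21, 1339/223) = 21.48 servings → $21.48.
orange only: max(451/42, 1339/282) = 10.74 servings → $5.37.
bell pepper + spinach: the both-tight solution has a negative serving — not a feasible corner.
bell pepper + quinoa with both targets exact would need a negative amount; discard.
bell pepper + orange with both targets exact would need a negative amount; discard.
spinach + quinoa: intersection lies outside the first quadrant.
spinach + orange: the both-tight solution has a negative serving — not a feasible corner.
quinoa + orange with both targets exact would need a negative amount; discard.
So the least-cost plan costs $3.43.

$3.43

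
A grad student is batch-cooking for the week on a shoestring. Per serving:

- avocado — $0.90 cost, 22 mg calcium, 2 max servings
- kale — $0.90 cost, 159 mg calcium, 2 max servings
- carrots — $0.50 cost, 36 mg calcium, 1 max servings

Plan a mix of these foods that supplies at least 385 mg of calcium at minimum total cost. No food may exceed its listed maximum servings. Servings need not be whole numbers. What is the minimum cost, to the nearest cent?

Cost per mg of calcium: kale $0.0057, carrots $0.0139, avocado $0.0409.
Take 2 servings of kale: +318.0 mg calcium for $1.80 (total $1.80, still need 67.0 mg).
Take 1 serving of carrots: +36.0 mg calcium for $0.50 (total $2.30, still need 31.0 mg).
Take 1.409 servings of avocado: +31.0 mg calcium for $1.27 (total $3.57, still need 0.0 mg).
Greedy by cheapest-per-mg is optimal for a single linear constraint, so the minimum cost is $3.57.

$3.57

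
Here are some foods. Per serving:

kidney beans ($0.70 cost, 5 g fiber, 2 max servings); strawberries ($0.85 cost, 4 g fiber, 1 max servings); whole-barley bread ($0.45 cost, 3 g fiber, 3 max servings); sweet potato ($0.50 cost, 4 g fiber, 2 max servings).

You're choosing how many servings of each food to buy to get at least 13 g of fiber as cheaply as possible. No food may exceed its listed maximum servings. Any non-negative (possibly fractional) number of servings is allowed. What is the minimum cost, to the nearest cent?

Cost per g of fiber: sweet potato $0.1250, kidney beans $0.1400, whole-barley bread $0.1500, strawberries $0.2125.
Take 2 servings of sweet potato: +8.0 g fiber for $1.00 (total $1.00, still need 5.0 g).
Take 1 serving of kidney beans: +5.0 g fiber for $0.70 (total $1.70, still need 0.0 g).
Filling from the cheapest source first is optimal under one linear minimum: $1.70.

$1.70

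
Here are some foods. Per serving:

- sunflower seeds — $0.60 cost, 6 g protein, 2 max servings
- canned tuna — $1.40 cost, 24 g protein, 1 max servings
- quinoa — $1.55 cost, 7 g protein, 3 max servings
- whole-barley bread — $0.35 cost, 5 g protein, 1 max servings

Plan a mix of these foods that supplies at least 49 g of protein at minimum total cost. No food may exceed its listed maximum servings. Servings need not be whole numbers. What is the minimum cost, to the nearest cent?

Cost per g of protein: canned tuna $0.0583, whole-barley bread $0.0700, sunflower seeds $0.1000, quinoa $0.2214.
Take 1 serving of canned tuna: +24.0 g protein for $1.40 (total $1.40, still need 25.0 g).
Take 1 serving of whole-barley bread: +5.0 g protein for $0.35 (total $1.75, still need 20.0 g).
Take 2 servings of sunflower seeds: +12.0 g protein for $1.20 (total $2.95, still need 8.0 g).
Take 1.143 servings of quinoa: +8.0 g protein for $1.77 (total $4.72, still need 0.0 g).
Filling from the cheapest source first is optimal under one linear minimum: $4.72.

$4.72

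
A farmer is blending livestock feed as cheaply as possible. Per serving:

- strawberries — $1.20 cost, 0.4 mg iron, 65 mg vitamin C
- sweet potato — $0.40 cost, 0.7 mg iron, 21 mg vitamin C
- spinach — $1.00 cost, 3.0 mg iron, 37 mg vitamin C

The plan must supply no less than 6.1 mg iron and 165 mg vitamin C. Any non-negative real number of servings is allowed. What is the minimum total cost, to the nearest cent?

The cheapest plan sits at a corner of the feasible region — with two constraints it uses at most two foods.
strawberries only: max(6.1/0.4, 165/65) = 15.25 servings → $18.30.
sweet potato only: max(6.1/0.7, 165/21) = 8.714 servings → $3.49.
spinach only: max(6.1/3.0, 165/37) = 4.459 servings → $4.46.
strawberries + sweet potato: intersection lies outside the first quadrant.
strawberries + spinach with both tight: 1.494 servings and 1.834 servings → $3.63.
sweet potato + spinach with both tight: 7.259 servings and 0.3396 servings → $3.24.
So the least-cost plan costs $3.24.

$3.24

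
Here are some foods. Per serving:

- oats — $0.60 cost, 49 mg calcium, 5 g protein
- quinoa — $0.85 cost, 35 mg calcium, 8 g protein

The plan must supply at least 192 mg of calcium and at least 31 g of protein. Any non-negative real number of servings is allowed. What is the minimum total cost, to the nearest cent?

$3.44

This is a tiny linear program; its minimum lies at a vertex of the feasible set. List the vertices and price them.
oats only: max(192/49, 31/5) = 6.2 servings → $3.72.
quinoa only: max(192/35, 31/8) = 5.486 servings → $4.66.
oats + quinoa with both tight: 2.078 servings and 2.576 servings → $3.44.
Cheapest feasible corner: $3.44.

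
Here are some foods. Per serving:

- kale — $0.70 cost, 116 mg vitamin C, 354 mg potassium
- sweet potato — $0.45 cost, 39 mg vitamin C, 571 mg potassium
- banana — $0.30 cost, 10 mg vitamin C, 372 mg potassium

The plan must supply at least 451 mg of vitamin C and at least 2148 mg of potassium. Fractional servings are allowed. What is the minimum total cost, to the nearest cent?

$3.09

Check every corner: each single food scaled to meet both minima, and each pair solved so both constraints bind.
kale only: max(451/116, 2148/354) = 6.068 servings → $4.25.
sweet potato only: max(451/39, 2148/571) = 11.56 servings → $5.20.
banana only: max(451/10, 2148/372) = 45.1 servings → $13.53.
kale + sweet potato with both tight: 3.314 servings and 1.707 servings → $3.09.
kale + banana with both tight: 3.693 servings and 2.26 servings → $3.26.
sweet potato + banana with both targets exact would need a negative amount; discard.
The minimum over all feasible corners is $3.09.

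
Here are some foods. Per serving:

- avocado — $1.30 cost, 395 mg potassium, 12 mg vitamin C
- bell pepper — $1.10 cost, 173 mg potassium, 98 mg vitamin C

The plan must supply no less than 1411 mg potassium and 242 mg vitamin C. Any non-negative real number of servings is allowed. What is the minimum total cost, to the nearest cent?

avocado only: max(1411/395, 242/12) = 20.17 servings → $26.22.
bell pepper only: max(1411/173, 242/98) = 8.156 servings → $8.97.
avocado + bell pepper with both tight: 2.632 servings and 2.147 servings → $5.78.
Cheapest feasible corner: $5.78.

$5.78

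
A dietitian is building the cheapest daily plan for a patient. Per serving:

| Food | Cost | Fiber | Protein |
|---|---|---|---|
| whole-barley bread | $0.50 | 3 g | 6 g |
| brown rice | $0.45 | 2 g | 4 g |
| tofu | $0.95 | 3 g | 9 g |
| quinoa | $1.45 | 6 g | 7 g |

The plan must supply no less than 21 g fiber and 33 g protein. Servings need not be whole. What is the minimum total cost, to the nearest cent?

With two linear requirements the optimum uses one or two foods; enumerate the corners.
whole-barley bread only: max(21/3, 33/6) = 7 servings → $3.50.
brown rice only: max(21/2, 33/4) = 10.5 servings → $4.72.
tofu only: max(21/3, 33/9) = 7 servings → $6.65.
quinoa only: max(21/6, 33/7) = 4.714 servings → $6.84.
whole-barley bread + brown rice (both tight): parallel constraints — no distinct corner.
whole-barley bread + tofu with both targets exact would need a negative amount; discard.
whole-barley bread + quinoa with both tight: 3.4 servings and 1.8 servings → $4.31.
brown rice + tofu: intersection lies outside the first quadrant.
brown rice + quinoa with both tight: 5.1 servings and 1.8 servings → $4.91.
tofu + quinoa with both tight: 1.545 servings and 2.727 servings → $5.42.
Cheapest feasible corner: $3.50.

$3.50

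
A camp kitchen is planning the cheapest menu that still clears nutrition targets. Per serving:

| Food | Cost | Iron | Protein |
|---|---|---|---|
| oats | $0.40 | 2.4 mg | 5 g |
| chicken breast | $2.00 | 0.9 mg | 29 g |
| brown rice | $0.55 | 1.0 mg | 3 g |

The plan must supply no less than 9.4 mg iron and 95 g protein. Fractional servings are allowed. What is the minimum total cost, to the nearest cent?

The cheapest plan sits at a corner of the feasible region — with two constraints it uses at most two foods.
oats only: max(9.4/2.4, 95/5) = 19 servings → $7.60.
chicken breast only: max(9.4/0.9, 95/29) = 10.44 servings → $20.89.
brown rice only: max(9.4/1.0, 95/3) = 31.67 servings → $17.42.
oats + chicken breast with both tight: 2.874 servings and 2.78 servings → $6.71.
oats + brown rice: intersection lies outside the first quadrant.
chicken breast + brown rice with both tight: 2.54 servings and 7.114 servings → $8.99.
So the least-cost plan costs $6.71.

$6.71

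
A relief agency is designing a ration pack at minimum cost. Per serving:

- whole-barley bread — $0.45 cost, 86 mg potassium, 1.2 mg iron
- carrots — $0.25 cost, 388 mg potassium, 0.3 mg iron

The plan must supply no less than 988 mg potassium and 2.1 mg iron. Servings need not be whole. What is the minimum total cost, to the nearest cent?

Compare the cost at each extreme point of the feasible region.
whole-barley bread only: max(988/86, 2.1/1.2) = 11.49 servings → $5.17.
carrots only: max(988/388, 2.1/0.3) = 7 servings → $1.75.
whole-barley bread + carrots with both tight: 1.179 servings and 2.285 servings → $1.10.
The minimum over all feasible corners is $1.10.

$1.10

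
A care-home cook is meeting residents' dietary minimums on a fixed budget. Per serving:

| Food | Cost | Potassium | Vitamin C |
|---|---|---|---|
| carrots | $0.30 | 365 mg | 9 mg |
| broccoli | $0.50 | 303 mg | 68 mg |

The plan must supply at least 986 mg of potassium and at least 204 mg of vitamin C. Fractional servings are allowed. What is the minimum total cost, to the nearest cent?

The cheapest plan sits at a corner of the feasible region — with two constraints it uses at most two foods.
carrots only: max(986/365, 204/9) = 22.67 servings → $6.80.
broccoli only: max(986/303, 204/68) = 3.254 servings → $1.63.
carrots + broccoli with both tight: 0.237 servings and 2.969 servings → $1.56.
So the least-cost plan costs $1.56.

$1.56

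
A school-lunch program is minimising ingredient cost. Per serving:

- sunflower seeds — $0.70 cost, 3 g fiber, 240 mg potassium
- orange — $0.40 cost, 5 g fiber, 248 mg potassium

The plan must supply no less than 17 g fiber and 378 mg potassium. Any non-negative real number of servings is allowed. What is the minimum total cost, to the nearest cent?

$1.36

sunflower seeds only: max(17/3, 378/240) = 5.667 servings → $3.97.
orange only: max(17/5, 378/248) = 3.4 servings → $1.36.
sunflower seeds + orange: intersection lies outside the first quadrant.
Cheapest feasible corner: $1.36.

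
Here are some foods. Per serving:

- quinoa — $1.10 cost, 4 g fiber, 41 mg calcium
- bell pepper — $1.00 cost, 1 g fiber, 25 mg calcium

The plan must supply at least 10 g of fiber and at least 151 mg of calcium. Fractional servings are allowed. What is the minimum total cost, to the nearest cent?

$4.05

For a min-cost LP with two ≥-constraints, a basic feasible solution has at most two positive variables.
quinoa only: max(10/4, 151/41) = 3.683 servings → $4.05.
bell pepper only: max(10/1, 151/25) = 10 servings → $10.00.
quinoa + bell pepper with both tight: 1.678 servings and 3.288 servings → $5.13.
Cheapest feasible corner: $4.05.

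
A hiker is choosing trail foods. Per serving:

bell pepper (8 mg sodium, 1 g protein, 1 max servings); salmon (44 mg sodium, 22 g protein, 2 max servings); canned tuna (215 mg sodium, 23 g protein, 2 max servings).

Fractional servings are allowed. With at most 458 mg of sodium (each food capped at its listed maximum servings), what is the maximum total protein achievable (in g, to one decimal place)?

83.7 g

Protein per mg sodium: salmon 0.5, bell pepper 0.125, canned tuna 0.107.
Take 2 servings of salmon: uses 88 mg sodium, +44.0 g protein (running total 44.0 g).
Take 1 serving of bell pepper: uses 8 mg sodium, +1.0 g protein (running total 45.0 g).
Take 1.684 servings of canned tuna: uses 362 mg sodium, +38.7 g protein (running total 83.7 g).
Filling greedily by protein-per-mg sodium is optimal for one linear limit, giving 83.7 g.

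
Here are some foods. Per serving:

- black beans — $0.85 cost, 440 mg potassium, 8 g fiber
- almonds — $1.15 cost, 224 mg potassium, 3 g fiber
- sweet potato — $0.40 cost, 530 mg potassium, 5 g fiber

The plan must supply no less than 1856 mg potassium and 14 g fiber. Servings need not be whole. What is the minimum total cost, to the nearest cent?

A basic optimal solution has at most two foods positive. Try each food alone and each pair with both targets met exactly.
black beans only: max(1856/440, 14/8) = 4.218 servings → $3.59.
almonds only: max(1856/224, 14/3) = 8.286 servings → $9.53.
sweet potato only: max(1856/530, 14/5) = 3.502 servings → $1.40.
black beans + almonds with both targets exact would need a negative amount; discard.
black beans + sweet potato: intersection lies outside the first quadrant.
almonds + sweet potato with both targets exact would need a negative amount; discard.
The minimum over all feasible corners is $1.40.

$1.40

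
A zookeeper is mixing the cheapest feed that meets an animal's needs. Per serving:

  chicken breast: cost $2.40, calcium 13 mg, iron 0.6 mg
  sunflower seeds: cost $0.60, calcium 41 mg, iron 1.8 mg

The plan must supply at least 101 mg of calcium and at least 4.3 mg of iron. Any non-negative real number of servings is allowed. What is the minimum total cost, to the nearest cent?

$1.48

Compare the cost at each extreme point of the feasible region.
chicken breast only: max(101/13, 4.3/0.6) = 7.769 servings → $18.65.
sunflower seeds only: max(101/41, 4.3/1.8) = 2.463 servings → $1.48.
chicken breast + sunflower seeds with both targets exact would need a negative amount; discard.
So the least-cost plan costs $1.48.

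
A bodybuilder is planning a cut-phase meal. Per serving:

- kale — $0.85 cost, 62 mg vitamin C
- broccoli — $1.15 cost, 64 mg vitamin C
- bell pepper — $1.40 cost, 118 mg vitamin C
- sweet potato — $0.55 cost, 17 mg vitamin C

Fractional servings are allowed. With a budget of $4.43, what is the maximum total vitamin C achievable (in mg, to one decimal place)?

373.4 mg

Vitamin C per dollar: bell pepper 84.29, kale 72.94, broccoli 55.65, sweet potato 30.91.
With no serving limits, spend the whole cost allowance on bell pepper: $4.43 / $1.40 × 118 mg = 373.4 mg.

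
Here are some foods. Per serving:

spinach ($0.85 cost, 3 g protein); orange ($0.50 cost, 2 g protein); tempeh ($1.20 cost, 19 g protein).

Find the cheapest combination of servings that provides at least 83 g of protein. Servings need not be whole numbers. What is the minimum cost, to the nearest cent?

$5.24

Cost per g of protein: tempeh $0.0632, orange $0.2500, spinach $0.2833.
With no serving limits, use only tempeh: 83 g / 19 g = 4.368 servings × $1.20 = $5.24.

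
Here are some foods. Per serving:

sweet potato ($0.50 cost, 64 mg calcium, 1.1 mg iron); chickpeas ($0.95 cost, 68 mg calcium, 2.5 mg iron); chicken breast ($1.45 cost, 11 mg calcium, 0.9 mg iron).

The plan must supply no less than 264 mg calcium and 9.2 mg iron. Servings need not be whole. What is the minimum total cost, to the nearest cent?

At the optimum either one food covers both requirements or two foods hit both targets exactly; no other combination can be cheaper.
sweet potato only: max(264/64, 9.2/1.1) = 8.364 servings → $4.18.
chickpeas only: max(264/68, 9.2/2.5) = 3.882 servings → $3.69.
chicken breast only: max(264/11, 9.2/0.9) = 24 servings → $34.80.
sweet potato + chickpeas with both tight: 0.4038 servings and 3.502 servings → $3.53.
sweet potato + chicken breast with both tight: 2.998 servings and 6.558 servings → $11.01.
chickpeas + chicken breast with both targets exact would need a negative amount; discard.
The minimum over all feasible corners is $3.53.

$3.53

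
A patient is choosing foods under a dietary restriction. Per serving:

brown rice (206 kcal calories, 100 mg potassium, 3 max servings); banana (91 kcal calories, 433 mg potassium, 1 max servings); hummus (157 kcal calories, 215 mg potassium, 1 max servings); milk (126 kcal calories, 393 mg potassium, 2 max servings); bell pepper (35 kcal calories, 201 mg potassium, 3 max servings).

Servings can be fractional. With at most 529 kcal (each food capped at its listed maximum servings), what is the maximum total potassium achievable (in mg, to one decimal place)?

1932.9 mg

Potassium per kcal: bell pepper 5.743, banana 4.758, milk 3.119, hummus 1.369, brown rice 0.4854.
Take 3 servings of bell pepper: uses 105 kcal, +603.0 mg potassium (running total 603.0 mg).
Take 1 serving of banana: uses 91 kcal, +433.0 mg potassium (running total 1036.0 mg).
Take 2 servings of milk: uses 252 kcal, +786.0 mg potassium (running total 1822.0 mg).
Take 0.5159 servings of hummus: uses 81 kcal, +110.9 mg potassium (running total 1932.9 mg).
Filling greedily by potassium-per-kcal is optimal for one linear limit, giving 1932.9 mg.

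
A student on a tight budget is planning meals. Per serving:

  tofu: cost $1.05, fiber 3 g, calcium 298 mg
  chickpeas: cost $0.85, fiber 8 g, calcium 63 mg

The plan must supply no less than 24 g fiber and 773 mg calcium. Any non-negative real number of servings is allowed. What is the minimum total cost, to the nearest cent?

tofu only: max(24/3, 773/298) = 8 servings → $8.40.
chickpeas only: max(24/8, 773/63) = 12.27 servings → $10.43.
tofu + chickpeas with both tight: 2.128 servings and 2.202 servings → $4.11.
So the least-cost plan costs $4.11.

$4.11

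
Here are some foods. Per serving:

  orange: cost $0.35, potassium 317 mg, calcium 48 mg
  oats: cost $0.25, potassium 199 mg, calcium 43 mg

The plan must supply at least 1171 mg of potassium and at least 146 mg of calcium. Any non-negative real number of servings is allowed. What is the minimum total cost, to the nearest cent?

A basic optimal solution has at most two foods positive. Try each food alone and each pair with both targets met exactly.
orange only: max(1171/317, 146/48) = 3.694 servings → $1.29.
oats only: max(1171/199, 146/43) = 5.884 servings → $1.47.
orange + oats: the both-tight solution has a negative serving — not a feasible corner.
The minimum over all feasible corners is $1.29.

$1.29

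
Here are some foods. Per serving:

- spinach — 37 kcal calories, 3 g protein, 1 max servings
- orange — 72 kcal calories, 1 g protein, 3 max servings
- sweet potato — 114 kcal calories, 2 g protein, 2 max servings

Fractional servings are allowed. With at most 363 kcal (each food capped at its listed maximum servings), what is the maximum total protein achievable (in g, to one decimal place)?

8.4 g

Protein per kcal: spinach 0.08108, sweet potato 0.01754, orange 0.01389.
Take 1 serving of spinach: uses 37 kcal, +3.0 g protein (running total 3.0 g).
Take 2 servings of sweet potato: uses 228 kcal, +4.0 g protein (running total 7.0 g).
Take 1.361 servings of orange: uses 98 kcal, +1.4 g protein (running total 8.4 g).
Greedy by best ratio exhausts the calories allowance optimally: 8.4 g.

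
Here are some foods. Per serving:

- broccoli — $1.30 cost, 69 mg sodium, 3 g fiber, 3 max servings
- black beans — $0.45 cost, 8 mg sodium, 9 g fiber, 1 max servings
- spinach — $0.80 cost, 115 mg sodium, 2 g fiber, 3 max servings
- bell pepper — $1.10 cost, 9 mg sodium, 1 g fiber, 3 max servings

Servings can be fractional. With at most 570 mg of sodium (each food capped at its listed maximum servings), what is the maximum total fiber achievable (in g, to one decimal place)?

Fiber per mg sodium: black beans 1.125, bell pepper 0.1111, broccoli 0.04348, spinach 0.01739.
Take 1 serving of black beans: uses 8 mg sodium, +9.0 g fiber (running total 9.0 g).
Take 3 servings of bell pepper: uses 27 mg sodium, +3.0 g fiber (running total 12.0 g).
Take 3 servings of broccoli: uses 207 mg sodium, +9.0 g fiber (running total 21.0 g).
Take 2.852 servings of spinach: uses 328 mg sodium, +5.7 g fiber (running total 26.7 g).
Filling greedily by fiber-per-mg sodium is optimal for one linear limit, giving 26.7 g.

26.7 g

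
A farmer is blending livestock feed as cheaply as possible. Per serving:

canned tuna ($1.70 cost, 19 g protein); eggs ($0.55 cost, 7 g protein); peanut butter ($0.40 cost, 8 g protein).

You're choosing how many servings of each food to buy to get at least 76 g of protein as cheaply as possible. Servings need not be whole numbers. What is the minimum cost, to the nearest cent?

Cost per g of protein: peanut butter $0.0500, eggs $0.0786, canned tuna $0.0895.
With no serving limits, use only peanut butter: 76 g / 8 g = 9.5 servings × $0.40 = $3.80.

$3.80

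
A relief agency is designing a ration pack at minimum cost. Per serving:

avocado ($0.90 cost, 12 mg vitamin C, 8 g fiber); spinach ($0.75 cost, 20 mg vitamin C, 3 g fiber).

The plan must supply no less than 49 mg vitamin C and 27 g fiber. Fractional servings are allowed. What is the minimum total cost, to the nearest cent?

avocado only: max(49/12, 27/8) = 4.083 servings → $3.67.
spinach only: max(49/20, 27/3) = 9 servings → $6.75.
avocado + spinach with both tight: 3.169 servings and 0.5484 servings → $3.26.
The minimum over all feasible corners is $3.26.

$3.26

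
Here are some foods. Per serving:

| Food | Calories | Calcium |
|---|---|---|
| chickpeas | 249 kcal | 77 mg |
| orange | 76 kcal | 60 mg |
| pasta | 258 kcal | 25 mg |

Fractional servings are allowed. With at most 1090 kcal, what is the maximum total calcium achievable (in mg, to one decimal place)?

860.5 mg

Calcium per kcal: orange 0.7895, chickpeas 0.3092, pasta 0.0969.
With no serving limits, spend the whole calories allowance on orange: 1090 kcal / 76 kcal × 60 mg = 860.5 mg.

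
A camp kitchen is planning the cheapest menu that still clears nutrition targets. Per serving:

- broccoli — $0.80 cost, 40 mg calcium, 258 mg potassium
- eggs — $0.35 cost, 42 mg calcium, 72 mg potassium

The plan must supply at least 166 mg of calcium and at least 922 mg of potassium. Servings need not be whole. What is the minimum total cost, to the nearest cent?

A basic optimal solution has at most two foods positive. Try each food alone and each pair with both targets met exactly.
broccoli only: max(166/40, 922/258) = 4.15 servings → $3.32.
eggs only: max(166/42, 922/72) = 12.81 servings → $4.48.
broccoli + eggs with both tight: 3.365 servings and 0.7476 servings → $2.95.
The minimum over all feasible corners is $2.95.

$2.95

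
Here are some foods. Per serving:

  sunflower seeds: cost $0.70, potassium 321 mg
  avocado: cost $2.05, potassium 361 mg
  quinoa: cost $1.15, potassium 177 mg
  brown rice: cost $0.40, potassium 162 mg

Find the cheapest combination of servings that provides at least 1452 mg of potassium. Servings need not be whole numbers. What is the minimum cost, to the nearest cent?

Cost per mg of potassium: sunflower seeds $0.0022, brown rice $0.0025, avocado $0.0057, quinoa $0.0065.
With no serving limits, use only sunflower seeds: 1452 mg / 321 mg = 4.523 servings × $0.70 = $3.17.

$3.17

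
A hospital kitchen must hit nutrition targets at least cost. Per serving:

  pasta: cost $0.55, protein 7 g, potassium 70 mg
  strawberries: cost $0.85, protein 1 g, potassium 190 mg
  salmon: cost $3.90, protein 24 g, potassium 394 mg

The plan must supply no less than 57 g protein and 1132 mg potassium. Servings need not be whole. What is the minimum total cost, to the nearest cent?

$6.89

An LP optimum is at a vertex; with two nutrient constraints at most two foods are used. Check each candidate.
pasta only: max(57/7, 1132/70) = 16.17 servings → $8.89.
strawberries only: max(57/1, 1132/190) = 57 servings → $48.45.
salmon only: max(57/24, 1132/394) = 2.873 servings → $11.21.
pasta + strawberries with both tight: 7.697 servings and 3.122 servings → $6.89.
pasta + salmon: intersection lies outside the first quadrant.
strawberries + salmon with both tight: 1.131 servings and 2.328 servings → $10.04.
So the least-cost plan costs $6.89.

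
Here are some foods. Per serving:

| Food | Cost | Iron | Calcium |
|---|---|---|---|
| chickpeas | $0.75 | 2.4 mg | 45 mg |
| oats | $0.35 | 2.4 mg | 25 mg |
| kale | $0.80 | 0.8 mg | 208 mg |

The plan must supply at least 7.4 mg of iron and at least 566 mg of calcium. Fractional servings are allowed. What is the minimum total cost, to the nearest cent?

At the optimum either one food covers both requirements or two foods hit both targets exactly; no other combination can be cheaper.
chickpeas only: max(7.4/2.4, 566/45) = 12.58 servings → $9.43.
oats only: max(7.4/2.4, 566/25) = 22.64 servings → $7.92.
kale only: max(7.4/0.8, 566/208) = 9.25 servings → $7.40.
chickpeas + oats with both targets exact would need a negative amount; discard.
chickpeas + kale with both tight: 2.345 servings and 2.214 servings → $3.53.
oats + kale with both tight: 2.267 servings and 2.449 servings → $2.75.
So the least-cost plan costs $2.75.

$2.75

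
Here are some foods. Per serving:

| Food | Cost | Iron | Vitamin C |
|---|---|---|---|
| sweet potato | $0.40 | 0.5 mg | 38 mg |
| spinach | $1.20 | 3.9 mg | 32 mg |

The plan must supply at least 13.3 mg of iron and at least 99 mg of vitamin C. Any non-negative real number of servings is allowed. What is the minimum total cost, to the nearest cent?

Two binding constraints pin down two serving amounts, so the optimal mix uses at most two foods. The candidates are each food alone (scaled to the tighter of iron/vitamin C) and each pair with both constraints tight.
sweet potato only: max(13.3/0.5, 99/38) = 26.6 servings → $10.64.
spinach only: max(13.3/3.9, 99/32) = 3.41 servings → $4.09.
sweet potato + spinach: the both-tight solution has a negative serving — not a feasible corner.
The minimum over all feasible corners is $4.09.

$4.09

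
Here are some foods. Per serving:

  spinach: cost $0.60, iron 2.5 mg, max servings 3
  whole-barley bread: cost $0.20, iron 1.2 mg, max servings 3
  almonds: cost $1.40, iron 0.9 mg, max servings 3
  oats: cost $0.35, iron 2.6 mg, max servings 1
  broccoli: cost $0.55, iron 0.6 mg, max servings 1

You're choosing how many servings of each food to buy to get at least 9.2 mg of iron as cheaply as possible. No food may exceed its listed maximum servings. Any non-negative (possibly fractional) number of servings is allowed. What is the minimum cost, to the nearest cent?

Cost per mg of iron: oats $0.1346, whole-barley bread $0.1667, spinach $0.2400, broccoli $0.9167, almonds $1.5556.
Take 1 serving of oats: +2.6 mg iron for $0.35 (total $0.35, still need 6.6 mg).
Take 3 servings of whole-barley bread: +3.6 mg iron for $0.60 (total $0.95, still need 3.0 mg).
Take 1.2 servings of spinach: +3.0 mg iron for $0.72 (total $1.67, still need 0.0 mg).
Filling from the cheapest source first is optimal under one linear minimum: $1.67.

$1.67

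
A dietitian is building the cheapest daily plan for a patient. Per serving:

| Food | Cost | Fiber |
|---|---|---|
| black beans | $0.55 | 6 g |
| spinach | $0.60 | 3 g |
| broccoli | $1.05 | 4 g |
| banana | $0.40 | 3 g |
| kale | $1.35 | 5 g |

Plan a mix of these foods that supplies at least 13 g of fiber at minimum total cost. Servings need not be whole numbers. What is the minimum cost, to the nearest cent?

Cost per g of fiber: black beans $0.0917, banana $0.1333, spinach $0.2000, broccoli $0.2625, kale $0.2700.
With no serving limits, use only black beans: 13 g / 6 g = 2.167 servings × $0.55 = $1.19.

$1.19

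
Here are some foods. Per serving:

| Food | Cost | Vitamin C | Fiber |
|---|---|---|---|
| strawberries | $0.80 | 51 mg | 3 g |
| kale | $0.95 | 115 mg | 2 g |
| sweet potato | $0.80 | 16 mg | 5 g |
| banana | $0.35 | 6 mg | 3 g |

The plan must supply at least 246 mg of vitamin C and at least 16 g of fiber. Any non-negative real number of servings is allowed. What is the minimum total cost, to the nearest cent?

$3.25

Check every corner: each single food scaled to meet both minima, and each pair solved so both constraints bind.
strawberries only: max(246/51, 16/3) = 5.333 servings → $4.27.
kale only: max(246/115, 16/2) = 8 servings → $7.60.
sweet potato only: max(246/16, 16/5) = 15.38 servings → $12.30.
banana only: max(246/6, 16/3) = 41 servings → $14.35.
strawberries + kale with both targets exact would need a negative amount; discard.
strawberries + sweet potato with both tight: 4.705 servings and 0.3768 servings → $4.07.
strawberries + banana with both tight: 4.756 servings and 0.5778 servings → $4.01.
kale + sweet potato with both tight: 1.794 servings and 2.483 servings → $3.69.
kale + banana with both tight: 1.928 servings and 4.048 servings → $3.25.
sweet potato + banana: the both-tight solution has a negative serving — not a feasible corner.
So the least-cost plan costs $3.25.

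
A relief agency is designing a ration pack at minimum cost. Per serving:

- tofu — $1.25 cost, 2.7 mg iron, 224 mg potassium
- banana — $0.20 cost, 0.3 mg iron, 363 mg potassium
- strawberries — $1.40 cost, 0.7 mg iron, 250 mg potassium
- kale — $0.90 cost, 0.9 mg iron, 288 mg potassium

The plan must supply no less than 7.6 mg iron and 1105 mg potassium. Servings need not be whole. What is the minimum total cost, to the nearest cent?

$3.60

This is a tiny linear program; its minimum lies at a vertex of the feasible set. List the vertices and price them.
tofu only: max(7.6/2.7, 1105/224) = 4.933 servings → $6.17.
banana only: max(7.6/0.3, 1105/363) = 25.33 servings → $5.07.
strawberries only: max(7.6/0.7, 1105/250) = 10.86 servings → $15.20.
kale only: max(7.6/0.9, 1105/288) = 8.444 servings → $7.60.
tofu + banana with both tight: 2.659 servings and 1.403 servings → $3.60.
tofu + strawberries with both tight: 2.174 servings and 2.472 servings → $6.18.
tofu + kale with both tight: 2.073 servings and 2.224 servings → $4.59.
banana + strawberries with both targets exact would need a negative amount; discard.
banana + kale: the both-tight solution has a negative serving — not a feasible corner.
strawberries + kale: intersection lies outside the first quadrant.
The minimum over all feasible corners is $3.60.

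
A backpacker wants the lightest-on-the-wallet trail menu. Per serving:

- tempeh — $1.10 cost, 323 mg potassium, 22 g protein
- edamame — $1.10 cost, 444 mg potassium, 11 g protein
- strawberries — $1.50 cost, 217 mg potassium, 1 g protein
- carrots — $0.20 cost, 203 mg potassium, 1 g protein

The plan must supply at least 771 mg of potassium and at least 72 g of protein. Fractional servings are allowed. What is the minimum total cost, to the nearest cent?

Compare the cost at each extreme point of the feasible region.
tempeh only: max(771/323, 72/22) = 3.273 servings → $3.60.
edamame only: max(771/444, 72/11) = 6.545 servings → $7.20.
strawberries only: max(771/217, 72/1) = 72 servings → $108.00.
carrots only: max(771/203, 72/1) = 72 servings → $14.40.
tempeh + edamame: the both-tight solution has a negative serving — not a feasible corner.
tempeh + strawberries with both targets exact would need a negative amount; discard.
tempeh + carrots: intersection lies outside the first quadrant.
edamame + strawberries: the both-tight solution has a negative serving — not a feasible corner.
edamame + carrots with both targets exact would need a negative amount; discard.
strawberries + carrots: the both-tight solution has a negative serving — not a feasible corner.
The minimum over all feasible corners is $3.60.

$3.60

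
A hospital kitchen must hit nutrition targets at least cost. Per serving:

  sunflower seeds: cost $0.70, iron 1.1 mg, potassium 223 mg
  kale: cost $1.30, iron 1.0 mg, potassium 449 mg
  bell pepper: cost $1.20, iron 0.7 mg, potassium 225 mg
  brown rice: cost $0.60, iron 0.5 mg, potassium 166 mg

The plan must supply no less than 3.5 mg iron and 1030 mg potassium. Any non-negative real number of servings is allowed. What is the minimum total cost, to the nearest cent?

$3.09

Check every corner: each single food scaled to meet both minima, and each pair solved so both constraints bind.
sunflower seeds only: max(3.5/1.1, 1030/223) = 4.619 servings → $3.23.
kale only: max(3.5/1.0, 1030/449) = 3.5 servings → $4.55.
bell pepper only: max(3.5/0.7, 1030/225) = 5 servings → $6.00.
brown rice only: max(3.5/0.5, 1030/166) = 7 servings → $4.20.
sunflower seeds + kale with both tight: 1.999 servings and 1.301 servings → $3.09.
sunflower seeds + bell pepper with both tight: 0.7276 servings and 3.857 servings → $5.14.
sunflower seeds + brown rice with both tight: 0.9283 servings and 4.958 servings → $3.62.
kale + bell pepper: intersection lies outside the first quadrant.
kale + brown rice with both targets exact would need a negative amount; discard.
bell pepper + brown rice: the both-tight solution has a negative serving — not a feasible corner.
So the least-cost plan costs $3.09.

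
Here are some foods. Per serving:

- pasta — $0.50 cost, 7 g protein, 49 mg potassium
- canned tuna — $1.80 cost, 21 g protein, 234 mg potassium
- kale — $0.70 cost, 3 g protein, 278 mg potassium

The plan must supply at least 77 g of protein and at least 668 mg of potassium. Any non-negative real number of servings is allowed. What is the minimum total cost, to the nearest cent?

$5.74

Minimising a linear cost over {protein ≥ 77, potassium ≥ 668, servings ≥ 0} — the optimum is at a vertex, using one or two foods.
pasta only: max(77/7, 668/49) = 13.63 servings → $6.82.
canned tuna only: max(77/21, 668/234) = 3.667 servings → $6.60.
kale only: max(77/3, 668/278) = 25.67 servings → $17.97.
pasta + canned tuna with both tight: 6.552 servings and 1.483 servings → $5.94.
pasta + kale with both tight: 10.78 servings and 0.5019 servings → $5.74.
canned tuna + kale: the both-tight solution has a negative serving — not a feasible corner.
Cheapest feasible corner: $5.74.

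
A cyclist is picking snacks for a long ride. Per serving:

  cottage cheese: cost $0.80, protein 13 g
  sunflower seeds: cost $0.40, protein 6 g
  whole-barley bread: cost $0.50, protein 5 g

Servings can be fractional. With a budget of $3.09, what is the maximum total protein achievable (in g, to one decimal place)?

Protein per dollar: cottage cheese 16.25, sunflower seeds 15, whole-barley bread 10.
With no serving limits, spend the whole cost allowance on cottage cheese: $3.09 / $0.80 × 13 g = 50.2 g.

50.2 g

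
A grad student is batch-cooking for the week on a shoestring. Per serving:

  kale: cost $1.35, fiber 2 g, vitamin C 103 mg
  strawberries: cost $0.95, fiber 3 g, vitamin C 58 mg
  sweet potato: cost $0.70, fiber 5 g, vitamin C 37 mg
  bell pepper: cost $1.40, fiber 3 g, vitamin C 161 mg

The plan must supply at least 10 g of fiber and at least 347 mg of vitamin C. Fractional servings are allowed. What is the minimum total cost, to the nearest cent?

Minimising a linear cost over {fiber ≥ 10, vitamin C ≥ 347, servings ≥ 0} — the optimum is at a vertex, using one or two foods.
kale only: max(10/2, 347/103) = 5 servings → $6.75.
strawberries only: max(10/3, 347/58) = 5.983 servings → $5.68.
sweet potato only: max(10/5, 347/37) = 9.378 servings → $6.56.
bell pepper only: max(10/3, 347/161) = 3.333 servings → $4.67.
kale + strawberries with both tight: 2.389 servings and 1.741 servings → $4.88.
kale + sweet potato with both tight: 3.095 servings and 0.7619 servings → $4.71.
kale + bell pepper with both targets exact would need a negative amount; discard.
strawberries + sweet potato: intersection lies outside the first quadrant.
strawberries + bell pepper with both tight: 1.841 servings and 1.492 servings → $3.84.
sweet potato + bell pepper with both tight: 0.8199 servings and 1.967 servings → $3.33.
Cheapest feasible corner: $3.33.

$3.33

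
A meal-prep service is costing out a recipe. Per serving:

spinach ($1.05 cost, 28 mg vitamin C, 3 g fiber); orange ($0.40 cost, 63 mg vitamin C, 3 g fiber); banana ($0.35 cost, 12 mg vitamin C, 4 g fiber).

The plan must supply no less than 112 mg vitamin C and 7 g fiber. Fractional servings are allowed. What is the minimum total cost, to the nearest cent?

Two binding constraints pin down two serving amounts, so the optimal mix uses at most two foods. The candidates are each food alone (scaled to the tighter of vitamin C/fiber) and each pair with both constraints tight.
spinach only: max(112/28, 7/3) = 4 servings → $4.20.
orange only: max(112/63, 7/3) = 2.333 servings → $0.93.
banana only: max(112/12, 7/4) = 9.333 servings → $3.27.
spinach + orange with both tight: 1 serving and 1.333 servings → $1.58.
spinach + banana: intersection lies outside the first quadrant.
orange + banana with both tight: 1.685 servings and 0.4861 servings → $0.84.
So the least-cost plan costs $0.84.

$0.84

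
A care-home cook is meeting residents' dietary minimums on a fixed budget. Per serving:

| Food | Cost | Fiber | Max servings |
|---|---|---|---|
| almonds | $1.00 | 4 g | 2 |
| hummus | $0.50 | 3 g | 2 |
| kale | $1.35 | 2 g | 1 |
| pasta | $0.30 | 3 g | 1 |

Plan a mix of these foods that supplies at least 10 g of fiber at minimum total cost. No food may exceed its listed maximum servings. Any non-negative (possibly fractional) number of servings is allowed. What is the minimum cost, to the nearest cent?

Cost per g of fiber: pasta $0.1000, hummus $0.1667, almonds $0.2500, kale $0.6750.
Take 1 serving of pasta: +3.0 g fiber for $0.30 (total $0.30, still need 7.0 g).
Take 2 servings of hummus: +6.0 g fiber for $1.00 (total $1.30, still need 1.0 g).
Take 0.25 servings of almonds: +1.0 g fiber for $0.25 (total $1.55, still need 0.0 g).
Greedy by cheapest-per-g is optimal for a single linear constraint, so the minimum cost is $1.55.

$1.55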